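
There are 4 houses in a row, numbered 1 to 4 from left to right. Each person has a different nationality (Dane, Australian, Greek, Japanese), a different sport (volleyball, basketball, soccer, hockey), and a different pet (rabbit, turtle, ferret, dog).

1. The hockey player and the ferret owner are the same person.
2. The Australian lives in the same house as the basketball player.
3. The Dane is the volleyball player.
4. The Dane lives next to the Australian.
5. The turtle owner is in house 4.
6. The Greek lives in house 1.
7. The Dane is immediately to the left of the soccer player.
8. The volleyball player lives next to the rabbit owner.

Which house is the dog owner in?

3

From clue 5, the turtle owner must be in house 4.
Clue 6 places the Greek in house 1.
House 1's sport must be hockey (nothing else left).
By clue 1, the ferret owner is in house 1.
The Dane is narrowed to house 2 or 3; consider each.
Placing it in house 2 leads to a contradiction, so it's in house 3.
By clue 3, the volleyball player is in house 3.
Clue 7 places the soccer player in house 4.
Clue 8: the rabbit owner is in house 2.
So house 2 gets basketball for sport.
House 3 pet: only dog fits.
Clue 2: the Australian is in house 2.
That leaves Japanese as the nationality for house 4.
So: house 1 = Greek/hockey/ferret, house 2 = Australian/basketball/rabbit, house 3 = Dane/volleyball/dog, house 4 = Japanese/soccer/turtle.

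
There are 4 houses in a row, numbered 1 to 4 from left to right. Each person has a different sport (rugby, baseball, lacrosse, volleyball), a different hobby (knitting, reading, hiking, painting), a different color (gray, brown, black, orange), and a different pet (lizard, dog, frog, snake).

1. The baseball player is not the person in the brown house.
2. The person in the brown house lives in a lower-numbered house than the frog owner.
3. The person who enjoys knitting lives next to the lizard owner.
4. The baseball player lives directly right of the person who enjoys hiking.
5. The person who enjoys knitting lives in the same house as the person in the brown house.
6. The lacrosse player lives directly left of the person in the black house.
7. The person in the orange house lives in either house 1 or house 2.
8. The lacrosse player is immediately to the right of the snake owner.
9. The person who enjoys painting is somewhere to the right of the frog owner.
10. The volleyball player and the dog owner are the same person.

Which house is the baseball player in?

That leaves dog as the pet for house 4.
By clue 10, the volleyball player is in house 4.
House 1 sport: only rugby fits.
The baseball player is narrowed to house 2 or 3; consider each.
Placing it in house 2 leads to a contradiction, so it's in house 3.
By clue 4, the person who enjoys hiking is in house 2.
That leaves lacrosse as the sport for house 2.
By clue 3, the lizard owner is in house 2.
Clue 5: the person in the brown house is in house 1.
By clue 6, the person in the black house is in house 3.
The snake owner is in house 1 (clue 8).
That leaves knitting as the hobby for house 1.
That leaves orange as the color for house 2.
House 4's color must be gray (nothing else left).
House 3's pet must be frog (nothing else left).
By clue 9, the person who enjoys painting is in house 4.
The only hobby still possible for house 3 is reading.
So: house 1 = rugby/knitting/brown/snake, house 2 = lacrosse/hiking/orange/lizard, house 3 = baseball/reading/black/frog, house 4 = volleyball/painting/gray/dog.

3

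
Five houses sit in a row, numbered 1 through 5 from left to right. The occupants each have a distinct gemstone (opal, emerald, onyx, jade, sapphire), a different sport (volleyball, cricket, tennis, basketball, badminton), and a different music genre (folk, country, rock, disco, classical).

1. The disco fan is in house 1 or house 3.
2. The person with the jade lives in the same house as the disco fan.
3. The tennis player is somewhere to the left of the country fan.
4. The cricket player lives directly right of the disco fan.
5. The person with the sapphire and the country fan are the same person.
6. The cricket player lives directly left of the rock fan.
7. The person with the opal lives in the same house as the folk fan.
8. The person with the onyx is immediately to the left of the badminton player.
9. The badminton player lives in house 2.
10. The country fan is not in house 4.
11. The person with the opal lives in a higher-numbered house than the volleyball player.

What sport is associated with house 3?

Clue 9: the badminton player is in house 2.
The only sport still possible for house 5 is basketball.
By clue 4, the disco fan is in house 3.
From clue 6, the rock fan must be in house 5.
Clue 8: the person with the onyx is in house 1.
House 3 gemstone: only jade fits.
House 4's sport must be cricket (nothing else left).
House 1's music genre must be classical (nothing else left).
House 4 music genre: only folk fits.
From clue 3, the tennis player must be in house 1.
The person with the sapphire is in house 2 (clue 5).
Clue 7: the person with the opal is in house 4.
The only gemstone still possible for house 5 is emerald.
House 3's sport must be volleyball (nothing else left).
The only music genre still possible for house 2 is country.
So: house 1 = onyx/tennis/classical, house 2 = sapphire/badminton/country, house 3 = jade/volleyball/disco, house 4 = opal/cricket/folk, house 5 = emerald/basketball/rock.

volleyball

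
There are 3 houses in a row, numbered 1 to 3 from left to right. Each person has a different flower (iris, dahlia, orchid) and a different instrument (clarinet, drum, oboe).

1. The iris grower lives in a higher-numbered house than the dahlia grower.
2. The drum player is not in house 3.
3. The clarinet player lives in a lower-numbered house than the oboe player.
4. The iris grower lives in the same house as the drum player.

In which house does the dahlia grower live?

By clue 4, the iris grower is in house 2.
Clue 4 places the drum player in house 2.
House 1 flower: only dahlia fits.
That leaves orchid as the flower for house 3.
That leaves clarinet as the instrument for house 1.
The only instrument still possible for house 3 is oboe.
So: house 1 = dahlia/clarinet, house 2 = iris/drum, house 3 = orchid/oboe.

1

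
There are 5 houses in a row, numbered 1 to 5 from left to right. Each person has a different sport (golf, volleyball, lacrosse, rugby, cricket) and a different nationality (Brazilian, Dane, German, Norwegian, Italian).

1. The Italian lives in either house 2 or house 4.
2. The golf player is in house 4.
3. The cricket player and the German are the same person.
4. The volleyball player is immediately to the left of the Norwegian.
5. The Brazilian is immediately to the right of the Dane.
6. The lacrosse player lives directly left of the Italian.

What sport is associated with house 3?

lacrosse

By clue 2, the golf player is in house 4.
The lacrosse player is narrowed to house 1 or 3; consider each.
Placing it in house 1 leads to a contradiction, so it's in house 3.
Clue 6: the Italian is in house 4.
House 5 nationality: only German fits.
From clue 3, the cricket player must be in house 5.
The only nationality still possible for house 1 is Dane.
The Brazilian is in house 2 (clue 5).
House 3's nationality must be Norwegian (nothing else left).
By clue 4, the volleyball player is in house 2.
That leaves rugby as the sport for house 1.
So: house 1 = rugby/Dane, house 2 = volleyball/Brazilian, house 3 = lacrosse/Norwegian, house 4 = golf/Italian, house 5 = cricket/German.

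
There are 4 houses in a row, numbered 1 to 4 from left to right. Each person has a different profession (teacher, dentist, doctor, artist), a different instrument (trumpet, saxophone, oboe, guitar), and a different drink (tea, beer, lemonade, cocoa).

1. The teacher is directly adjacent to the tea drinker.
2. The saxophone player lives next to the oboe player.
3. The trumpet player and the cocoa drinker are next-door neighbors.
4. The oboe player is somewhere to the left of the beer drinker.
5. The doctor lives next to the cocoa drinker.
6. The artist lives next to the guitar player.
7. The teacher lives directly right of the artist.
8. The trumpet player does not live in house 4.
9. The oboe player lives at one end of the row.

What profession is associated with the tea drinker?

By clue 9, the oboe player is in house 1.
From clue 2, the saxophone player must be in house 2.
House 4's instrument must be guitar (nothing else left).
Clue 6: the artist is in house 3.
By clue 7, the teacher is in house 4.
So house 2 gets dentist for profession.
House 3's instrument must be trumpet (nothing else left).
Clue 1 places the tea drinker in house 3.
By clue 5, the cocoa drinker is in house 2.
The only profession still possible for house 1 is doctor.
House 1's drink must be lemonade (nothing else left).
That leaves beer as the drink for house 4.
So: house 1 = doctor/oboe/lemonade, house 2 = dentist/saxophone/cocoa, house 3 = artist/trumpet/tea, house 4 = teacher/guitar/beer.

artist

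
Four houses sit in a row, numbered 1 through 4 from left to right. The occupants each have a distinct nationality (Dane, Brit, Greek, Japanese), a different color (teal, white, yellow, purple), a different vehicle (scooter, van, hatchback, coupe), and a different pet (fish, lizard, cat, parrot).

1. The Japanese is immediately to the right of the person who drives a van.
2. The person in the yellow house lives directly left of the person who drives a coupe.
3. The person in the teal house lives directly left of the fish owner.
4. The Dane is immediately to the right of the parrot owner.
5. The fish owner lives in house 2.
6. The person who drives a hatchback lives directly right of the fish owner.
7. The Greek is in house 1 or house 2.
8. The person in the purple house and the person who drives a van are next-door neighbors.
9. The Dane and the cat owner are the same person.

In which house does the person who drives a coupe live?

The fish owner is in house 2 (clue 5).
By clue 6, the person who drives a hatchback is in house 3.
Clue 3: the person in the teal house is in house 1.
Clue 9: the Dane is in house 4.
From clue 9, the cat owner must be in house 4.
The only color still possible for house 2 is purple.
House 3 color: only yellow fits.
House 4 color: only white fits.
Clue 2: the person who drives a coupe is in house 4.
Clue 4: the parrot owner is in house 3.
Clue 8 places the person who drives a van in house 1.
House 2's vehicle must be scooter (nothing else left).
The only pet still possible for house 1 is lizard.
The Japanese is in house 2 (clue 1).
House 3 nationality: only Brit fits.
House 1's nationality must be Greek (nothing else left).
So: house 1 = Greek/teal/van/lizard, house 2 = Japanese/purple/scooter/fish, house 3 = Brit/yellow/hatchback/parrot, house 4 = Dane/white/coupe/cat.

4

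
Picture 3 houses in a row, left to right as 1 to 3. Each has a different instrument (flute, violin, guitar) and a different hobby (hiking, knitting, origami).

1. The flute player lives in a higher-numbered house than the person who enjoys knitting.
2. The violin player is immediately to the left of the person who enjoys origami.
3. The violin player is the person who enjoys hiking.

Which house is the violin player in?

That leaves origami as the hobby for house 3.
From clue 2, the violin player must be in house 2.
By clue 3, the person who enjoys hiking is in house 2.
That leaves guitar as the instrument for house 1.
House 3's instrument must be flute (nothing else left).
So house 1 gets knitting for hobby.
So: house 1 = guitar/knitting, house 2 = violin/hiking, house 3 = flute/origami.

2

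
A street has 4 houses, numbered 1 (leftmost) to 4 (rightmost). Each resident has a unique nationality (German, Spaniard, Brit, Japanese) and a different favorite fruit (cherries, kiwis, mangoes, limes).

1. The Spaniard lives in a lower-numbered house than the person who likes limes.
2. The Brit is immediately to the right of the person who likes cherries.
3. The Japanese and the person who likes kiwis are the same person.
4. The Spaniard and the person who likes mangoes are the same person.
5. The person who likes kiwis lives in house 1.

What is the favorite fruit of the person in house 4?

The person who likes kiwis is in house 1 (clue 5).
That leaves limes as the favorite fruit for house 4.
Clue 3: the Japanese is in house 1.
The Brit is narrowed to house 3 or 4; consider each.
Placing it in house 3 leads to a contradiction, so it's in house 4.
By clue 2, the person who likes cherries is in house 3.
The only favorite fruit still possible for house 2 is mangoes.
From clue 4, the Spaniard must be in house 2.
The only nationality still possible for house 3 is German.
So: house 1 = Japanese/kiwis, house 2 = Spaniard/mangoes, house 3 = German/cherries, house 4 = Brit/limes.

limes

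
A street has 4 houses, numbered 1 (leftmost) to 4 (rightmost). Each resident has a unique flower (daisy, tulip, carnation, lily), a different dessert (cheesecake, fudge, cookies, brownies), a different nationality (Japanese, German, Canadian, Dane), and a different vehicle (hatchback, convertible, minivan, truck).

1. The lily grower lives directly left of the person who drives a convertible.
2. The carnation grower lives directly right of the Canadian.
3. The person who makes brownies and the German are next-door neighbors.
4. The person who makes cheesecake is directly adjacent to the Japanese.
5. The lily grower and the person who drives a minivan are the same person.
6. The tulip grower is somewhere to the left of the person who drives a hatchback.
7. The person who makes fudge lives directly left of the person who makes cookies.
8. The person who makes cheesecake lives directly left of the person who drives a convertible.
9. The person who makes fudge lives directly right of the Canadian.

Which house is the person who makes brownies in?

House 4 flower: only daisy fits.
The carnation grower is narrowed to house 2 or 3; consider each.
Placing it in house 3 leads to a contradiction, so it's in house 2.
Clue 2: the Canadian is in house 1.
By clue 9, the person who makes fudge is in house 2.
By clue 7, the person who makes cookies is in house 3.
That leaves brownies as the dessert for house 4.
By clue 3, the German is in house 3.
Clue 4: the Japanese is in house 2.
From clue 8, the person who drives a convertible must be in house 2.
House 1's dessert must be cheesecake (nothing else left).
That leaves Dane as the nationality for house 4.
Clue 1 places the lily grower in house 1.
By clue 5, the person who drives a minivan is in house 1.
House 3 flower: only tulip fits.
The person who drives a hatchback is in house 4 (clue 6).
That leaves truck as the vehicle for house 3.
So: house 1 = lily/cheesecake/Canadian/minivan, house 2 = carnation/fudge/Japanese/convertible, house 3 = tulip/cookies/German/truck, house 4 = daisy/brownies/Dane/hatchback.

4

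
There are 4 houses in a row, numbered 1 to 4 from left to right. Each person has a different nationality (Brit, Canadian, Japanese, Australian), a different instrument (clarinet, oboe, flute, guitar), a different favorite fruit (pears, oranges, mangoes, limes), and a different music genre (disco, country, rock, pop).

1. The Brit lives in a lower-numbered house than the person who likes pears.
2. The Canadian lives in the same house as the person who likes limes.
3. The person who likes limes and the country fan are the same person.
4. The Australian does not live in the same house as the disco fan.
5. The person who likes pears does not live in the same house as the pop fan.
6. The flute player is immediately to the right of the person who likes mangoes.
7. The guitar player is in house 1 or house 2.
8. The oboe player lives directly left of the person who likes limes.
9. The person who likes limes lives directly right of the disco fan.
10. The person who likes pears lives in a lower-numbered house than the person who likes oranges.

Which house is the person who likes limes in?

4

House 1's favorite fruit must be mangoes (nothing else left).
Clue 6 places the flute player in house 2.
So house 1 gets guitar for instrument.
House 4 instrument: only clarinet fits.
From clue 8, the person who likes limes must be in house 4.
Clue 9 places the disco fan in house 3.
The only instrument still possible for house 3 is oboe.
That leaves pears as the favorite fruit for house 2.
House 3 favorite fruit: only oranges fits.
Clue 1 places the Brit in house 1.
The Canadian is in house 4 (clue 2).
Clue 3 places the country fan in house 4.
So house 2 gets Australian for nationality.
That leaves Japanese as the nationality for house 3.
House 1 music genre: only pop fits.
That leaves rock as the music genre for house 2.
So: house 1 = Brit/guitar/mangoes/pop, house 2 = Australian/flute/pears/rock, house 3 = Japanese/oboe/oranges/disco, house 4 = Canadian/clarinet/limes/country.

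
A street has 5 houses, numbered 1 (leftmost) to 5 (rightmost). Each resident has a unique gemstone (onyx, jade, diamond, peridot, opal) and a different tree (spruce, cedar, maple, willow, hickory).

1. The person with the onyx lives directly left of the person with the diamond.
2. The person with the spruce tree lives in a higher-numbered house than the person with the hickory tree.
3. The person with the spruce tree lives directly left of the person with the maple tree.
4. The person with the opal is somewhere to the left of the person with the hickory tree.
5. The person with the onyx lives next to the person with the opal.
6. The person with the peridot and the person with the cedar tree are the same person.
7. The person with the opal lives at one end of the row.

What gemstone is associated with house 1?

opal

From clue 7, the person with the opal must be in house 1.
By clue 5, the person with the onyx is in house 2.
House 1's tree must be willow (nothing else left).
Clue 1: the person with the diamond is in house 3.
House 2 tree: only hickory fits.
So house 3 gets spruce for tree.
Clue 3 places the person with the maple tree in house 4.
House 5 tree: only cedar fits.
Clue 6 places the person with the peridot in house 5.
House 4 gemstone: only jade fits.
So: house 1 = opal/willow, house 2 = onyx/hickory, house 3 = diamond/spruce, house 4 = jade/maple, house 5 = peridot/cedar.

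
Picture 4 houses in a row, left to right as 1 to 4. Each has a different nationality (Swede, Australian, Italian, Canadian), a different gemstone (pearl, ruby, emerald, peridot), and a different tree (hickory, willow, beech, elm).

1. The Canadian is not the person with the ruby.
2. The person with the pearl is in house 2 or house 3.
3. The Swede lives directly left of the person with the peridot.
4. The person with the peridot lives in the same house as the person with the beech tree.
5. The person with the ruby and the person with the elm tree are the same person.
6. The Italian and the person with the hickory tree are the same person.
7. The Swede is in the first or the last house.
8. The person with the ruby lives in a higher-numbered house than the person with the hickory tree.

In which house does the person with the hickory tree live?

By clue 7, the Swede is in house 1.
House 1 gemstone: only emerald fits.
From clue 3, the person with the peridot must be in house 2.
Clue 4 places the person with the beech tree in house 2.
House 4 gemstone: only ruby fits.
That leaves willow as the tree for house 1.
That leaves elm as the tree for house 4.
By clue 6, the Italian is in house 3.
That leaves Canadian as the nationality for house 2.
House 4's nationality must be Australian (nothing else left).
House 3's gemstone must be pearl (nothing else left).
House 3's tree must be hickory (nothing else left).
So: house 1 = Swede/emerald/willow, house 2 = Canadian/peridot/beech, house 3 = Italian/pearl/hickory, house 4 = Australian/ruby/elm.

3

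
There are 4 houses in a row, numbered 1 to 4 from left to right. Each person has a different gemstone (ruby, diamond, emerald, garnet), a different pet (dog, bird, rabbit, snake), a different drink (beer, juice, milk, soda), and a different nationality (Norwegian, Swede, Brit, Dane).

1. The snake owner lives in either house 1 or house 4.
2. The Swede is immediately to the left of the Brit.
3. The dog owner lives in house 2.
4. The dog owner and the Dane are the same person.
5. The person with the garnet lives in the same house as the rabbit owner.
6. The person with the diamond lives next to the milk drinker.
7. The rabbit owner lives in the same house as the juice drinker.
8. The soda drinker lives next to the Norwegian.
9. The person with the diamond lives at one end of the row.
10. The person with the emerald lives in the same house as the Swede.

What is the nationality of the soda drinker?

The dog owner is in house 2 (clue 3).
By clue 4, the Dane is in house 2.
The Swede is in house 3 (clue 2).
Clue 2: the Brit is in house 4.
Clue 10 places the person with the emerald in house 3.
So house 2 gets ruby for gemstone.
So house 1 gets Norwegian for nationality.
Clue 8: the soda drinker is in house 2.
House 3's pet must be bird (nothing else left).
Clue 6 places the person with the diamond in house 4.
The only gemstone still possible for house 1 is garnet.
That leaves milk as the drink for house 3.
From clue 5, the rabbit owner must be in house 1.
By clue 7, the juice drinker is in house 1.
House 4 pet: only snake fits.
House 4 drink: only beer fits.
So: house 1 = garnet/rabbit/juice/Norwegian, house 2 = ruby/dog/soda/Dane, house 3 = emerald/bird/milk/Swede, house 4 = diamond/snake/beer/Brit.

Dane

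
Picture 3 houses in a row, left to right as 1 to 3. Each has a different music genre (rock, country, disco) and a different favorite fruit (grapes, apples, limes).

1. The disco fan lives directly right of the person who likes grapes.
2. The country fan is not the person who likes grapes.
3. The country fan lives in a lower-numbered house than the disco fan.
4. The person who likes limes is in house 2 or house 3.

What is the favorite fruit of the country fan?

apples

The country fan is narrowed to house 1 or 2; consider each.
Placing it in house 2 leads to a contradiction, so it's in house 1.
Clue 2: the person who likes grapes is in house 2.
The only favorite fruit still possible for house 1 is apples.
That leaves limes as the favorite fruit for house 3.
By clue 1, the disco fan is in house 3.
The only music genre still possible for house 2 is rock.
So: house 1 = country/apples, house 2 = rock/grapes, house 3 = disco/limes.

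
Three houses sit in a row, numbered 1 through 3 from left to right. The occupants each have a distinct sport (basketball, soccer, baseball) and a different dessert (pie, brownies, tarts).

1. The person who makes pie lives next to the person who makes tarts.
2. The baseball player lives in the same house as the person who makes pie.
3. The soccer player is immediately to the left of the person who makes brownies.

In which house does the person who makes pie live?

1

The soccer player is narrowed to house 1 or 2; consider each.
Placing it in house 1 leads to a contradiction, so it's in house 2.
By clue 3, the person who makes brownies is in house 3.
By clue 2, the baseball player is in house 1.
Clue 2: the person who makes pie is in house 1.
So house 3 gets basketball for sport.
House 2 dessert: only tarts fits.
So: house 1 = baseball/pie, house 2 = soccer/tarts, house 3 = basketball/brownies.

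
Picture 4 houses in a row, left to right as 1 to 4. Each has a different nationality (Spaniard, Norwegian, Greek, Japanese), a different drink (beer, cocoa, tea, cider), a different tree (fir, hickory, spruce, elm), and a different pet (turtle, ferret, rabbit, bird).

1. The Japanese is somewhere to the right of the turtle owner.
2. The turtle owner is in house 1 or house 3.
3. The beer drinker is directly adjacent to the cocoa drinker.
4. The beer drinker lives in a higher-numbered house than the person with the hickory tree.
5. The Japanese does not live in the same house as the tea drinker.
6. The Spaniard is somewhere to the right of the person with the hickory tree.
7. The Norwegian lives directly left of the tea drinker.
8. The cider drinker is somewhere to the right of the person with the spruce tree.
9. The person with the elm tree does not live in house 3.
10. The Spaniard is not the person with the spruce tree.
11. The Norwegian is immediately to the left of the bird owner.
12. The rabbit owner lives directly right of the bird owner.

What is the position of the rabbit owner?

4

House 1 drink: only cocoa fits.
The beer drinker is in house 2 (clue 3).
From clue 4, the person with the hickory tree must be in house 1.
The Norwegian is in house 2 (clue 7).
From clue 7, the tea drinker must be in house 3.
By clue 11, the bird owner is in house 3.
Clue 12 places the rabbit owner in house 4.
That leaves Greek as the nationality for house 1.
So house 4 gets cider for drink.
That leaves ferret as the pet for house 2.
The Japanese is in house 4 (clue 5).
That leaves Spaniard as the nationality for house 3.
The only pet still possible for house 1 is turtle.
Clue 10: the person with the spruce tree is in house 2.
That leaves fir as the tree for house 3.
House 4 tree: only elm fits.
So: house 1 = Greek/cocoa/hickory/turtle, house 2 = Norwegian/beer/spruce/ferret, house 3 = Spaniard/tea/fir/bird, house 4 = Japanese/cider/elm/rabbit.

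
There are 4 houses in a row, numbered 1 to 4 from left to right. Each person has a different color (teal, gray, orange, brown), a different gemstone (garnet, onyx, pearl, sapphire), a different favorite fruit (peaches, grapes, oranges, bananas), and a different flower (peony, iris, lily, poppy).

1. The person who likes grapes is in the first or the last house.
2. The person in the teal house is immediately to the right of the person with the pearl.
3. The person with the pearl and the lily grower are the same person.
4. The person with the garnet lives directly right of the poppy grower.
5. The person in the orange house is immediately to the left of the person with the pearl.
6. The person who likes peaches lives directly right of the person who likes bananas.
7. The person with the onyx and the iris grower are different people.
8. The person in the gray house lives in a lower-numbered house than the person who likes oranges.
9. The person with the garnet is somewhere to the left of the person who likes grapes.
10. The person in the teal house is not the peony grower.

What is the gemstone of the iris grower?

Clue 9 places the person who likes grapes in house 4.
So house 1 gets bananas for favorite fruit.
Clue 6 places the person who likes peaches in house 2.
That leaves oranges as the favorite fruit for house 3.
The person in the gray house is narrowed to house 1 or 2; consider each.
Placing it in house 2 leads to a contradiction, so it's in house 1.
So house 2 gets orange for color.
From clue 5, the person with the pearl must be in house 3.
Clue 2 places the person in the teal house in house 4.
The lily grower is in house 3 (clue 3).
By clue 4, the poppy grower is in house 1.
So house 3 gets brown for color.
So house 2 gets garnet for gemstone.
The only flower still possible for house 4 is iris.
By clue 7, the person with the onyx is in house 1.
That leaves sapphire as the gemstone for house 4.
So house 2 gets peony for flower.
So: house 1 = gray/onyx/bananas/poppy, house 2 = orange/garnet/peaches/peony, house 3 = brown/pearl/oranges/lily, house 4 = teal/sapphire/grapes/iris.

sapphire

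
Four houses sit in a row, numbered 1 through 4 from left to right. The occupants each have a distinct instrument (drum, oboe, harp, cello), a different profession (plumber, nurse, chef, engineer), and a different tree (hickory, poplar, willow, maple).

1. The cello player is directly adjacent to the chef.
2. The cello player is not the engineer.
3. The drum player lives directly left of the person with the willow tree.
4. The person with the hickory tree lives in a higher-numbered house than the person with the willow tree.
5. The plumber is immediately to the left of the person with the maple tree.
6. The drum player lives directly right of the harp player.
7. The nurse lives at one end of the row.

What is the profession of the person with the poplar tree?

plumber

House 1's tree must be poplar (nothing else left).
The drum player is in house 2 (clue 3).
By clue 3, the person with the willow tree is in house 3.
Clue 4 places the person with the hickory tree in house 4.
The harp player is in house 1 (clue 6).
House 2 tree: only maple fits.
Clue 5 places the plumber in house 1.
The only profession still possible for house 4 is nurse.
The cello player is narrowed to house 3 or 4; consider each.
Placing it in house 3 leads to a contradiction, so it's in house 4.
Clue 1 places the chef in house 3.
That leaves oboe as the instrument for house 3.
House 2 profession: only engineer fits.
So: house 1 = harp/plumber/poplar, house 2 = drum/engineer/maple, house 3 = oboe/chef/willow, house 4 = cello/nurse/hickory.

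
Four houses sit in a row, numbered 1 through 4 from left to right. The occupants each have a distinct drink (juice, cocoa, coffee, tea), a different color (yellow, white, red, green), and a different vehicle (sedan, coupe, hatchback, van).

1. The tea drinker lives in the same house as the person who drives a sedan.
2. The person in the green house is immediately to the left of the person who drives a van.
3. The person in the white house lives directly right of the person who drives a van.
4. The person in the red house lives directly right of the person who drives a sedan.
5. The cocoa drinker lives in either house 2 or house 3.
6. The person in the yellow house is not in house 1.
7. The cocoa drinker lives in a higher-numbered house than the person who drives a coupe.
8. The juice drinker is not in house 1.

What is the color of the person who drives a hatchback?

red

The only color still possible for house 1 is green.
So house 4 gets hatchback for vehicle.
Clue 2: the person who drives a van is in house 2.
By clue 3, the person in the white house is in house 3.
House 3's vehicle must be sedan (nothing else left).
By clue 1, the tea drinker is in house 3.
By clue 4, the person in the red house is in house 4.
House 1 drink: only coffee fits.
So house 4 gets juice for drink.
House 2's color must be yellow (nothing else left).
That leaves coupe as the vehicle for house 1.
House 2's drink must be cocoa (nothing else left).
So: house 1 = coffee/green/coupe, house 2 = cocoa/yellow/van, house 3 = tea/white/sedan, house 4 = juice/red/hatchback.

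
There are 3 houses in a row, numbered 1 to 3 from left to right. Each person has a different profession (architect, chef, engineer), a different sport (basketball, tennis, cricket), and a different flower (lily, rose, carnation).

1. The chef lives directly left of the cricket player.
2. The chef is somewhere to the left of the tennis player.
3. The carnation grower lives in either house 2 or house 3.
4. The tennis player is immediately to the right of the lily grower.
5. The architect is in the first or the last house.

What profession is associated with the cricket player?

engineer

So house 1 gets basketball for sport.
The architect is narrowed to house 1 or 3; consider each.
Placing it in house 1 leads to a contradiction, so it's in house 3.
The chef is narrowed to house 1 or 2; consider each.
Placing it in house 2 leads to a contradiction, so it's in house 1.
Clue 1 places the cricket player in house 2.
House 2's profession must be engineer (nothing else left).
House 3's sport must be tennis (nothing else left).
From clue 4, the lily grower must be in house 2.
The only flower still possible for house 1 is rose.
So house 3 gets carnation for flower.
So: house 1 = chef/basketball/rose, house 2 = engineer/cricket/lily, house 3 = architect/tennis/carnation.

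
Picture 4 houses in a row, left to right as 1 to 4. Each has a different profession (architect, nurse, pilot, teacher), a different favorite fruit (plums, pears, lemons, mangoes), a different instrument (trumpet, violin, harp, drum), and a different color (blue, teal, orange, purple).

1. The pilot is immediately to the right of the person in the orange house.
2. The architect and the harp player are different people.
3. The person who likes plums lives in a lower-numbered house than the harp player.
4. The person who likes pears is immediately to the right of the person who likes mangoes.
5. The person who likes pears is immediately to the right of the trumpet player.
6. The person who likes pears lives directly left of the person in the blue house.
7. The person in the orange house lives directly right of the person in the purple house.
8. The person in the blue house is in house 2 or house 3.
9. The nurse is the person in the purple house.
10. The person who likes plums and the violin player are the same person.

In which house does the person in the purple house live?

Clue 8: the person in the blue house is in house 3.
House 4 favorite fruit: only lemons fits.
The only color still possible for house 1 is purple.
So house 2 gets orange for color.
So house 4 gets teal for color.
The pilot is in house 3 (clue 1).
By clue 6, the person who likes pears is in house 2.
Clue 9 places the nurse in house 1.
So house 1 gets mangoes for favorite fruit.
House 3's favorite fruit must be plums (nothing else left).
Clue 3: the harp player is in house 4.
From clue 5, the trumpet player must be in house 1.
By clue 10, the violin player is in house 3.
House 2's instrument must be drum (nothing else left).
Clue 2: the architect is in house 2.
That leaves teacher as the profession for house 4.
So: house 1 = nurse/mangoes/trumpet/purple, house 2 = architect/pears/drum/orange, house 3 = pilot/plums/violin/blue, house 4 = teacher/lemons/harp/teal.

1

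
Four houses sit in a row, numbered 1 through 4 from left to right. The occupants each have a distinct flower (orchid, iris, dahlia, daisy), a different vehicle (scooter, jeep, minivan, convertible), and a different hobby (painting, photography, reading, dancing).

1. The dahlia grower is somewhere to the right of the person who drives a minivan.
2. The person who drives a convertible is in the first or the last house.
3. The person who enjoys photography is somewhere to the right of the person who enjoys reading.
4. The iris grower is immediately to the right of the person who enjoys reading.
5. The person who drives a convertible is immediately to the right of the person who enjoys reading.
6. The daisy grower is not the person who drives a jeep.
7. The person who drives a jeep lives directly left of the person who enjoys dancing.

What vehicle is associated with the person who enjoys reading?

scooter

From clue 5, the person who drives a convertible must be in house 4.
By clue 5, the person who enjoys reading is in house 3.
House 1's hobby must be painting (nothing else left).
Clue 3: the person who enjoys photography is in house 4.
Clue 4 places the iris grower in house 4.
House 2's hobby must be dancing (nothing else left).
From clue 7, the person who drives a jeep must be in house 1.
House 2 vehicle: only minivan fits.
The only vehicle still possible for house 3 is scooter.
Clue 1: the dahlia grower is in house 3.
House 1 flower: only orchid fits.
The only flower still possible for house 2 is daisy.
So: house 1 = orchid/jeep/painting, house 2 = daisy/minivan/dancing, house 3 = dahlia/scooter/reading, house 4 = iris/convertible/photography.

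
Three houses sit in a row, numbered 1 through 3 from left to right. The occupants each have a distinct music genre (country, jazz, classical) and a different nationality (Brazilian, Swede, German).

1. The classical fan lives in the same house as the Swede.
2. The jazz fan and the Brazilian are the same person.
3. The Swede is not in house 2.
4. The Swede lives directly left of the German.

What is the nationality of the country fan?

German

From clue 4, the Swede must be in house 1.
The German is in house 2 (clue 4).
That leaves Brazilian as the nationality for house 3.
From clue 1, the classical fan must be in house 1.
Clue 2 places the jazz fan in house 3.
So house 2 gets country for music genre.
So: house 1 = classical/Swede, house 2 = country/German, house 3 = jazz/Brazilian.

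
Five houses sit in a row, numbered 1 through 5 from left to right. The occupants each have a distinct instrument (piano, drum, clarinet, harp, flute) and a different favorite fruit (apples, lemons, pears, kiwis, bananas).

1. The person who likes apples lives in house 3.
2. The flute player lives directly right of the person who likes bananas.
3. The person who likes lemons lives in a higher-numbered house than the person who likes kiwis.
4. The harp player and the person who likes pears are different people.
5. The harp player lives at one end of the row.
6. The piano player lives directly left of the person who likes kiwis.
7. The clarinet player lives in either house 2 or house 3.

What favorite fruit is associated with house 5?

lemons

The person who likes apples is in house 3 (clue 1).
House 4 instrument: only drum fits.
The clarinet player is narrowed to house 2 or 3; consider each.
Placing it in house 2 leads to a contradiction, so it's in house 3.
House 2 instrument: only flute fits.
House 5's instrument must be harp (nothing else left).
Clue 2 places the person who likes bananas in house 1.
Clue 6 places the person who likes kiwis in house 2.
The only instrument still possible for house 1 is piano.
The only favorite fruit still possible for house 5 is lemons.
House 4's favorite fruit must be pears (nothing else left).
So: house 1 = piano/bananas, house 2 = flute/kiwis, house 3 = clarinet/apples, house 4 = drum/pears, house 5 = harp/lemons.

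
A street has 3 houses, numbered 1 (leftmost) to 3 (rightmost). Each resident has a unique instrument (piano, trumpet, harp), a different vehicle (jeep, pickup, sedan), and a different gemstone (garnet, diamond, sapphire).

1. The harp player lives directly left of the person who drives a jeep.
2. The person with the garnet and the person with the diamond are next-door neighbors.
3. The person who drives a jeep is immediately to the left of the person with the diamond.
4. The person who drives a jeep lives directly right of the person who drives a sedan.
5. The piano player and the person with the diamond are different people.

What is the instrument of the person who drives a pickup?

Clue 3: the person who drives a jeep is in house 2.
Clue 3: the person with the diamond is in house 3.
By clue 4, the person who drives a sedan is in house 1.
House 3's instrument must be trumpet (nothing else left).
The only vehicle still possible for house 3 is pickup.
The harp player is in house 1 (clue 1).
The person with the garnet is in house 2 (clue 2).
House 2 instrument: only piano fits.
House 1's gemstone must be sapphire (nothing else left).
So: house 1 = harp/sedan/sapphire, house 2 = piano/jeep/garnet, house 3 = trumpet/pickup/diamond.

trumpet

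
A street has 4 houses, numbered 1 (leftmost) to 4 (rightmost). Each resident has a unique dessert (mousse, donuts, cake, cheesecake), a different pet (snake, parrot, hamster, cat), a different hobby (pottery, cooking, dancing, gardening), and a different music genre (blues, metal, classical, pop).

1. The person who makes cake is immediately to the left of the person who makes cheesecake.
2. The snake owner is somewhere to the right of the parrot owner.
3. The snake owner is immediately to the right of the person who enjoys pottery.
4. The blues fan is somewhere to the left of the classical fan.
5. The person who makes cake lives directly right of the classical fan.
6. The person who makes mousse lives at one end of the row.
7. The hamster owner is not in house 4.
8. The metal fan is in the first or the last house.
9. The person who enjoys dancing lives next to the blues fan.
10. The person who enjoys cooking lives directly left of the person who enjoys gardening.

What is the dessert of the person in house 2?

Clue 5 places the person who makes cake in house 3.
Clue 5: the classical fan is in house 2.
The person who makes cheesecake is in house 4 (clue 1).
By clue 4, the blues fan is in house 1.
Clue 9: the person who enjoys dancing is in house 2.
House 2 dessert: only donuts fits.
The only hobby still possible for house 4 is gardening.
House 3's music genre must be pop (nothing else left).
The only music genre still possible for house 4 is metal.
Clue 10 places the person who enjoys cooking in house 3.
That leaves mousse as the dessert for house 1.
The only hobby still possible for house 1 is pottery.
The snake owner is in house 2 (clue 3).
The only pet still possible for house 4 is cat.
The parrot owner is in house 1 (clue 2).
So house 3 gets hamster for pet.
So: house 1 = mousse/parrot/pottery/blues, house 2 = donuts/snake/dancing/classical, house 3 = cake/hamster/cooking/pop, house 4 = cheesecake/cat/gardening/metal.

donuts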